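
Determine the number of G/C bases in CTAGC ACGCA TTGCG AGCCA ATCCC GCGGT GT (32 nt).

20

Base counts: G=9, C=11, T=6, A=6
Total G or C: 9 + 11 = 20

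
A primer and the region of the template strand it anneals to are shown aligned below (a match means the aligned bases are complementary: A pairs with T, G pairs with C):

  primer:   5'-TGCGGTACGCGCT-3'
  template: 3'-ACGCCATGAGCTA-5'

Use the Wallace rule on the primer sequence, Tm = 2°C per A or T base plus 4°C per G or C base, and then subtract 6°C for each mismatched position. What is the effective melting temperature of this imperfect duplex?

Primer base counts: A=1, T=3, G=5, C=4 → A+T=4, G+C=9
Perfect-match Tm = 2(4) + 4(9) = 8 + 36 = 44°C
Mismatches (positions where the bases are not complementary): 2 (at positions 9, 12)
Effective Tm = 44 − 2×6 = 44 − 12 = 32°C

32°C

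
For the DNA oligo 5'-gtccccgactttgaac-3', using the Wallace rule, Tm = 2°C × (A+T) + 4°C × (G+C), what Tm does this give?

G=3, C=6, A=3, T=4
A+T = 7, G+C = 9
Tm = 2×7 + 4×9 = 50°C

50°C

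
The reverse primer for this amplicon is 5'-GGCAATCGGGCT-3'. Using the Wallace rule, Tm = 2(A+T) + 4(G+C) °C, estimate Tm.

Base counts: G=5, T=2, C=3, A=2
A+T = 4, G+C = 8
Tm = 2(4) + 4(8) = 8 + 32 = 40°C

40°C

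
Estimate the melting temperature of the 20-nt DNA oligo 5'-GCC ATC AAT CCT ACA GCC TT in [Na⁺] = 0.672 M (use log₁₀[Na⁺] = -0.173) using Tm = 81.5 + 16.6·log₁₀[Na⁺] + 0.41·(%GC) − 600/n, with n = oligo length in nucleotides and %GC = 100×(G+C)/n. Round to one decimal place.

Length n = 20. Counting bases: A=5, C=8, G=2, T=5
G+C = 10, so %GC = 10/20 × 100 = 50%
Salt term: 16.6 × (-0.173) = -2.872
GC term: 0.41 × 50 = 20.5; length term: −600/20 = −30
Tm = 81.5 + (-2.872) + 20.5 − 30 = 69.128 → 69.1°C

69.1°C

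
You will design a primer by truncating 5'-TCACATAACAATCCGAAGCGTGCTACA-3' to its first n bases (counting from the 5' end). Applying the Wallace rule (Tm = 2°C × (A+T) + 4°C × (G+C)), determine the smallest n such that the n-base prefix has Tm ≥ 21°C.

n = 9

First 8 bases: TCACATAA → Tm = 20°C (< 21°C)
First 9 bases: TCACATAAC → Tm = 24°C (≥ 21°C)
Since every base adds ≥2°C, Tm only increases with n, so the threshold is first crossed at n = 9.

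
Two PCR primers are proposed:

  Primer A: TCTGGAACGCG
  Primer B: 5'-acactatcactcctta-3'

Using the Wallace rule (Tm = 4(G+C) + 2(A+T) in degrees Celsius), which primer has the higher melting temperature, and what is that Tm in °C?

Primer B, 44°C

Primer A: A+T=4, G+C=7 → Tm = 2(4)+4(7) = 36°C
Primer B: A+T=10, G+C=6 → Tm = 2(10)+4(6) = 44°C
36°C vs 44°C → primer B is higher.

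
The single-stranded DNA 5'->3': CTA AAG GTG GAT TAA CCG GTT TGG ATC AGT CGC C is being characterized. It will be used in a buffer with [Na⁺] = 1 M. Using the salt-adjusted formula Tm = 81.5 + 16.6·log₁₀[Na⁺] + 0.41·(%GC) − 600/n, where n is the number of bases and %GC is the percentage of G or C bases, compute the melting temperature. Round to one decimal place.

84.4°C

Length n = 34. Counting bases: A=8, G=10, T=9, C=7
G+C = 17, so %GC = 17/34 × 100 = 50%
Salt term: 16.6 × (0) = 0
GC term: 0.41 × 50 = 20.5; length term: −600/34 = −17.647
Tm = 81.5 + (0) + 20.5 − 17.647 = 84.353 → 84.4°C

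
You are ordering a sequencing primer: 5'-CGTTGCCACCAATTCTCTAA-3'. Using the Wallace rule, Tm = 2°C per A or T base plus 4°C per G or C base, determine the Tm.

Base counts: G=2, C=7, A=5, T=6
AT pairs contribute 11, GC pairs contribute 9.
Tm = 4·9 + 2·11 = 36 + 22 = 58°C

58°C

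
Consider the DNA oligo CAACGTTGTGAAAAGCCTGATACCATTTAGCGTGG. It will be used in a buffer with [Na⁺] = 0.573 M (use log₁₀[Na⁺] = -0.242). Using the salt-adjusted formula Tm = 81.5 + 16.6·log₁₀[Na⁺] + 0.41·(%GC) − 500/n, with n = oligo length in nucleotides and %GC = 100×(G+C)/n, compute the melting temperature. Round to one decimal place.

Length n = 35. Base counts: C=7, G=9, T=9, A=10
G+C = 16, so %GC = 16/35 × 100 = 45.714%
Salt term: 16.6 × (-0.242) = -4.017
GC term: 0.41 × 45.714 = 18.743; length term: −500/35 = −14.286
Tm = 81.5 + (-4.017) + 18.743 − 14.286 = 81.94 → 81.9°C

81.9°C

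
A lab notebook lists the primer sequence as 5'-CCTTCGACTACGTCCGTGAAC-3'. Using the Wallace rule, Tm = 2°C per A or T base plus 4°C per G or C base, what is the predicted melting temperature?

Scanning the sequence gives T=5, C=8, G=4, A=4.
So N_AT = 9 and N_GC = 12.
Tm = 2(9) + 4(12) = 18 + 48 = 66°C

66°C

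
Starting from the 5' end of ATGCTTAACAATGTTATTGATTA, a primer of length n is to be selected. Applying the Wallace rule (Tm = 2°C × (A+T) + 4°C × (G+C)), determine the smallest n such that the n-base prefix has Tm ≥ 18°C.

n = 7

First 6 bases: ATGCTT → Tm = 16°C (< 18°C)
First 7 bases: ATGCTTA → Tm = 18°C (≥ 18°C)
Each additional base adds 2°C (A/T) or 4°C (G/C), so Tm is non-decreasing in n; n = 7 is the first length to reach 18°C.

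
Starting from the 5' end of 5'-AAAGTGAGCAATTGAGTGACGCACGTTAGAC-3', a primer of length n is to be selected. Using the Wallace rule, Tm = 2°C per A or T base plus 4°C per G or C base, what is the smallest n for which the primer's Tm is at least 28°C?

n = 10

First 9 bases: AAAGTGAGC → Tm = 26°C (< 28°C)
First 10 bases: AAAGTGAGCA → Tm = 28°C (≥ 28°C)
Each additional base adds 2°C (A/T) or 4°C (G/C), so Tm is non-decreasing in n; n = 10 is the first length to reach 28°C.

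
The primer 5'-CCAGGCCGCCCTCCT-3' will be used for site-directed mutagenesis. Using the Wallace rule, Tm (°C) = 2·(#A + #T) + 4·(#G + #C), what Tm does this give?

54°C

G=3, T=2, A=1, C=9
A+T = 3, G+C = 12
Tm = 4·12 + 2·3 = 48 + 6 = 54°C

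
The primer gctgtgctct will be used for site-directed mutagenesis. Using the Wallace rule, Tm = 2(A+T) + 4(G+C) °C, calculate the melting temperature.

32°C

Base counts: A=0, T=4, G=3, C=3
A+T = 4, G+C = 6
Tm = 4·6 + 2·4 = 24 + 8 = 32°C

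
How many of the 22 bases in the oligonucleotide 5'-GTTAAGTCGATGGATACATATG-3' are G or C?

8

Counting bases: G=6, C=2, A=7, T=7
G+C = 6 + 2 = 8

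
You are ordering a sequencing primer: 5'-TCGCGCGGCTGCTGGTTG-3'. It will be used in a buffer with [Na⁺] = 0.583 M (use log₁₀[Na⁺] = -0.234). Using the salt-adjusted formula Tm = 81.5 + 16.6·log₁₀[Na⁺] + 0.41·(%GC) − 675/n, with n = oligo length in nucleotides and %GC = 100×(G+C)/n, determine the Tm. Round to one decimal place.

Length n = 18. A=0, C=5, T=5, G=8
G+C = 13, so %GC = 13/18 × 100 = 72.222%
Salt term: 16.6 × (-0.234) = -3.884
GC term: 0.41 × 72.222 = 29.611; length term: −675/18 = −37.5
Tm = 81.5 + (-3.884) + 29.611 − 37.5 = 69.727 → 69.7°C

69.7°C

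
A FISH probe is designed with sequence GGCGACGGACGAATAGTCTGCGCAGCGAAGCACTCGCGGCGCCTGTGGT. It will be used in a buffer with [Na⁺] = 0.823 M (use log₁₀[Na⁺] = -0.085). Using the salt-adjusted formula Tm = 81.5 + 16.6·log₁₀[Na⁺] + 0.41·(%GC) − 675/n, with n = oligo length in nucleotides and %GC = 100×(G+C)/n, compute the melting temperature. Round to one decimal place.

93.9°C

Length n = 49. Counting bases: A=9, T=7, C=14, G=19
G+C = 33, so %GC = 33/49 × 100 = 67.347%
Salt term: 16.6 × (-0.085) = -1.411
GC term: 0.41 × 67.347 = 27.612; length term: −675/49 = −13.776
Tm = 81.5 + (-1.411) + 27.612 − 13.776 = 93.925 → 93.9°C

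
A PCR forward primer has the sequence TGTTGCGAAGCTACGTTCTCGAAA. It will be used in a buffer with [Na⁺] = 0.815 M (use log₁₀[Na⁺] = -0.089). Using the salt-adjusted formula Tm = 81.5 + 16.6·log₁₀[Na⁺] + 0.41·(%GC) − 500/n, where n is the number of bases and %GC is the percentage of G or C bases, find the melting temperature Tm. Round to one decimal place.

78.0°C

Length n = 24. Base counts: C=5, A=6, T=7, G=6
G+C = 11, so %GC = 11/24 × 100 = 45.833%
Salt term: 16.6 × (-0.089) = -1.477
GC term: 0.41 × 45.833 = 18.792; length term: −500/24 = −20.833
Tm = 81.5 + (-1.477) + 18.792 − 20.833 = 77.982 → 78.0°C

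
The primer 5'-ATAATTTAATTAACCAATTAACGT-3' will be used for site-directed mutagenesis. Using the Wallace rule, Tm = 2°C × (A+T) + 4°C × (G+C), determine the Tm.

C=3, G=1, T=9, A=11
So N_AT = 20 and N_GC = 4.
Tm = 2×20 + 4×4 = 56°C

56°C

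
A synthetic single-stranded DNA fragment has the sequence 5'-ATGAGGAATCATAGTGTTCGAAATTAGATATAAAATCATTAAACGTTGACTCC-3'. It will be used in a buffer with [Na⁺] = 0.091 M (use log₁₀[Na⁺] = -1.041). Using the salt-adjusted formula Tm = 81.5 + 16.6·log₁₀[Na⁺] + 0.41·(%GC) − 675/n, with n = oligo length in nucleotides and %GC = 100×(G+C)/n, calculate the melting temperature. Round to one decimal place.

63.9°C

Length n = 53. Base counts: A=21, G=9, T=16, C=7
G+C = 16, so %GC = 16/53 × 100 = 30.189%
Salt term: 16.6 × (-1.041) = -17.281
GC term: 0.41 × 30.189 = 12.377; length term: −675/53 = −12.736
Tm = 81.5 + (-17.281) + 12.377 − 12.736 = 63.86 → 63.9°C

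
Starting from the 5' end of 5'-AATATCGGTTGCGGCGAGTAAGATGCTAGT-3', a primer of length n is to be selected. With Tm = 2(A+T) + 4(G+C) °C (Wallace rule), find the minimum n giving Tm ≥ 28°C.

First 10 bases: AATATCGGTT → Tm = 26°C (< 28°C)
First 11 bases: AATATCGGTTG → Tm = 30°C (≥ 28°C)
Each additional base adds 2°C (A/T) or 4°C (G/C), so Tm is non-decreasing in n; n = 11 is the first length to reach 28°C.

n = 11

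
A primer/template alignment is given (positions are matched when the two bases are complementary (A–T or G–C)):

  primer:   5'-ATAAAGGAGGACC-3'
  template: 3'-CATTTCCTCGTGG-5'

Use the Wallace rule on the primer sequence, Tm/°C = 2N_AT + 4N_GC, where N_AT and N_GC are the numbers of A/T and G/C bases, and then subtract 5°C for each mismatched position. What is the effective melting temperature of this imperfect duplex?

Primer base counts: A=6, T=1, G=4, C=2 → A+T=7, G+C=6
Perfect-match Tm = 2(7) + 4(6) = 14 + 24 = 38°C
Mismatches (positions where the bases are not complementary): 2 (at positions 1, 10)
Effective Tm = 38 − 2×5 = 38 − 10 = 28°C

28°C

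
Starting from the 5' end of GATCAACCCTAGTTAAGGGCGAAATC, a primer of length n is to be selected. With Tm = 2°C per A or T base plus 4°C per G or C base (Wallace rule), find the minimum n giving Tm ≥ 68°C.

n = 23

First 22 bases: GATCAACCCTAGTTAAGGGCGA → Tm = 66°C (< 68°C)
First 23 bases: GATCAACCCTAGTTAAGGGCGAA → Tm = 68°C (≥ 68°C)
Since every base adds ≥2°C, Tm only increases with n, so the threshold is first crossed at n = 23.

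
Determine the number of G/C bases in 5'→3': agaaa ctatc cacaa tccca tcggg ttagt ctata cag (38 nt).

16

Counting bases: T=9, C=10, G=6, A=13
G+C = 6 + 10 = 16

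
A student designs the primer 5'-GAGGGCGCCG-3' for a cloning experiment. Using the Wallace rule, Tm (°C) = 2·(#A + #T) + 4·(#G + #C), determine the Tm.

Scanning the sequence gives G=6, T=0, A=1, C=3.
A+T = 1, G+C = 9
Tm = 2(1) + 4(9) = 2 + 36 = 38°C

38°C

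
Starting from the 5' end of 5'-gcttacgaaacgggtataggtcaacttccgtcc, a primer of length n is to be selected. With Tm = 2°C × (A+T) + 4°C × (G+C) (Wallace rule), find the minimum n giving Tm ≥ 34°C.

n = 12

First 11 bases: GCTTACGAAAC → Tm = 32°C (< 34°C)
First 12 bases: GCTTACGAAACG → Tm = 36°C (≥ 34°C)
Since every base adds ≥2°C, Tm only increases with n, so the threshold is first crossed at n = 12.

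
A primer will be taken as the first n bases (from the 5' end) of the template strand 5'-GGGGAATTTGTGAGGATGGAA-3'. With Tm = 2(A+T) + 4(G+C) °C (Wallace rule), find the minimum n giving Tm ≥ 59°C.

First 19 bases: GGGGAATTTGTGAGGATGG → Tm = 58°C (< 59°C)
First 20 bases: GGGGAATTTGTGAGGATGGA → Tm = 60°C (≥ 59°C)
Each additional base adds 2°C (A/T) or 4°C (G/C), so Tm is non-decreasing in n; n = 20 is the first length to reach 59°C.

n = 20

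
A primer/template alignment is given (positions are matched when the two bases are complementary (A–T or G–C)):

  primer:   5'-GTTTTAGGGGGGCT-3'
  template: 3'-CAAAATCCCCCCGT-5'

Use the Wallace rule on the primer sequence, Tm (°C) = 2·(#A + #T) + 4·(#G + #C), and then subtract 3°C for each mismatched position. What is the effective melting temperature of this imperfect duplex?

41°C

Primer base counts: A=1, T=5, G=7, C=1 → A+T=6, G+C=8
Perfect-match Tm = 2(6) + 4(8) = 12 + 32 = 44°C
Mismatches (positions where the bases are not complementary): 1 (at position 14)
Effective Tm = 44 − 1×3 = 44 − 3 = 41°C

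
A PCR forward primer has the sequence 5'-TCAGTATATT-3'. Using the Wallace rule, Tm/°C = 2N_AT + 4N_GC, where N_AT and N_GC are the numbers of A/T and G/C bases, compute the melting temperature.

24°C

C=1, T=5, G=1, A=3
A+T = 8, G+C = 2
Tm = 2(8) + 4(2) = 16 + 8 = 24°C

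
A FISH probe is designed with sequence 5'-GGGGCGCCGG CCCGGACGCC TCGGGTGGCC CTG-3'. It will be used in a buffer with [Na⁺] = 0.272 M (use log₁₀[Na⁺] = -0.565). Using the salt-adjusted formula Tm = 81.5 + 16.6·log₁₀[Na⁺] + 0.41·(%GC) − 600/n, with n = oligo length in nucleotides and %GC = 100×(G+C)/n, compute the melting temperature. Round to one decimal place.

Length n = 33. A=1, C=13, G=16, T=3
G+C = 29, so %GC = 29/33 × 100 = 87.879%
Salt term: 16.6 × (-0.565) = -9.379
GC term: 0.41 × 87.879 = 36.03; length term: −600/33 = −18.182
Tm = 81.5 + (-9.379) + 36.03 − 18.182 = 89.969 → 90.0°C

90.0°C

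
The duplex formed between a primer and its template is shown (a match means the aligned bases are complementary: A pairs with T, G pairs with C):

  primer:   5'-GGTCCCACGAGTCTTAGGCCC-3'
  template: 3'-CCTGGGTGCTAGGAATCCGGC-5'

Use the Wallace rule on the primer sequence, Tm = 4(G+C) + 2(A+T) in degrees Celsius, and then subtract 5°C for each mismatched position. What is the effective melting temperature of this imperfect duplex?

50°C

Primer base counts: A=3, T=4, G=6, C=8 → A+T=7, G+C=14
Perfect-match Tm = 2(7) + 4(14) = 14 + 56 = 70°C
Mismatches (positions where the bases are not complementary): 4 (at positions 3, 11, 12, 21)
Effective Tm = 70 − 4×5 = 70 − 20 = 50°C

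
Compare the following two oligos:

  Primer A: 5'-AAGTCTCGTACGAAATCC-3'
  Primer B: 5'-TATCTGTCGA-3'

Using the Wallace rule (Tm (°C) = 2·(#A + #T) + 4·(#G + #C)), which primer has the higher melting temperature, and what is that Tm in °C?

Primer A, 52°C

Primer A: A+T=10, G+C=8 → Tm = 2(10)+4(8) = 52°C
Primer B: A+T=6, G+C=4 → Tm = 2(6)+4(4) = 28°C
52°C vs 28°C → primer A is higher.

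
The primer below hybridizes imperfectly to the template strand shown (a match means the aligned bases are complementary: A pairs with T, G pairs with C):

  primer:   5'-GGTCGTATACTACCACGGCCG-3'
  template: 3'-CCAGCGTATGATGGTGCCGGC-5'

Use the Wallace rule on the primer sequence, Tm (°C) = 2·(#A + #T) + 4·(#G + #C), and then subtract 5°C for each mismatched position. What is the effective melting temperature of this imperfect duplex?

Primer base counts: A=4, T=4, G=6, C=7 → A+T=8, G+C=13
Perfect-match Tm = 2(8) + 4(13) = 16 + 52 = 68°C
Mismatches (positions where the bases are not complementary): 1 (at position 6)
Effective Tm = 68 − 1×5 = 68 − 5 = 63°C

63°C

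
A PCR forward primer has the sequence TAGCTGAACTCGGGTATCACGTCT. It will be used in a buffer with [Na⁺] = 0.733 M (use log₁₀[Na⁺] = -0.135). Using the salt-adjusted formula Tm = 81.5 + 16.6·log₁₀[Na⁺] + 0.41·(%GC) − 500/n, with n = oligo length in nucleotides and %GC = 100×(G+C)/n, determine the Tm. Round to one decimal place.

78.9°C

Length n = 24. Scanning the sequence gives G=6, A=5, C=6, T=7.
G+C = 12, so %GC = 12/24 × 100 = 50%
Salt term: 16.6 × (-0.135) = -2.241
GC term: 0.41 × 50 = 20.5; length term: −500/24 = −20.833
Tm = 81.5 + (-2.241) + 20.5 − 20.833 = 78.926 → 78.9°C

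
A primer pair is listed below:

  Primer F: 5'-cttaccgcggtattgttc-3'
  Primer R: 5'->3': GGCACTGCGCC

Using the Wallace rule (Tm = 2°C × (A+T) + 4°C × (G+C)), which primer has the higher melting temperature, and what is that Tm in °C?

Primer F: A+T=9, G+C=9 → Tm = 2(9)+4(9) = 54°C
Primer R: A+T=2, G+C=9 → Tm = 2(2)+4(9) = 40°C
54°C vs 40°C → primer F is higher.

Primer F, 54°C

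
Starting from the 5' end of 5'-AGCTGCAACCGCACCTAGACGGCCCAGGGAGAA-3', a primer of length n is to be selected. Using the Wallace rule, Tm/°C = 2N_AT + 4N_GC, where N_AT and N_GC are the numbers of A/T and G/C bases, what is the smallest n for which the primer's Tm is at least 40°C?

n = 12

First 11 bases: AGCTGCAACCG → Tm = 36°C (< 40°C)
First 12 bases: AGCTGCAACCGC → Tm = 40°C (≥ 40°C)
Since every base adds ≥2°C, Tm only increases with n, so the threshold is first crossed at n = 12.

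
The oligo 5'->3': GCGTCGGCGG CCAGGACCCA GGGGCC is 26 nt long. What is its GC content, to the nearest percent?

Scanning the sequence gives G=12, A=3, C=10, T=1.
G+C = 12 + 10 = 22 out of 26 bases
%GC = 22/26 × 100 = 84.62% ≈ 85%

85%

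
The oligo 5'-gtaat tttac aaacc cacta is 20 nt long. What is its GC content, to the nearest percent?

Base counts: T=6, A=8, C=5, G=1
G+C = 1 + 5 = 6 out of 20 bases
%GC = 6/20 × 100 = 30% ≈ 30%

30%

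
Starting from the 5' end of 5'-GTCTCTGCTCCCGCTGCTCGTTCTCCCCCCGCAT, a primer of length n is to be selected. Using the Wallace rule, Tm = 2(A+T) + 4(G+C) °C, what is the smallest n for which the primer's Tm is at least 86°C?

n = 26

First 25 bases: GTCTCTGCTCCCGCTGCTCGTTCTC → Tm = 82°C (< 86°C)
First 26 bases: GTCTCTGCTCCCGCTGCTCGTTCTCC → Tm = 86°C (≥ 86°C)
Since every base adds ≥2°C, Tm only increases with n, so the threshold is first crossed at n = 26.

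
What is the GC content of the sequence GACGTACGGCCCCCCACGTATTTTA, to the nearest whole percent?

56%

G=5, A=5, C=9, T=6
G+C = 5 + 9 = 14 out of 25 bases
%GC = 14/25 × 100 = 56% ≈ 56%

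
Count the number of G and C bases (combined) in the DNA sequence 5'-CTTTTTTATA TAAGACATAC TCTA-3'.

Base counts: G=1, C=4, A=8, T=11
Total G or C: 1 + 4 = 5

5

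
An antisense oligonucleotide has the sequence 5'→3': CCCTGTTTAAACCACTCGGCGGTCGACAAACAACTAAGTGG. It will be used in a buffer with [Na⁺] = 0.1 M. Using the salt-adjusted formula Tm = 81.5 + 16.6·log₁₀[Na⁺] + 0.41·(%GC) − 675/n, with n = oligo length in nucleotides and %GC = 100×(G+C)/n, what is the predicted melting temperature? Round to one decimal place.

Length n = 41. Base counts: A=12, G=9, T=8, C=12
G+C = 21, so %GC = 21/41 × 100 = 51.22%
Salt term: 16.6 × (-1) = -16.6
GC term: 0.41 × 51.22 = 21; length term: −675/41 = −16.463
Tm = 81.5 + (-16.6) + 21 − 16.463 = 69.437 → 69.4°C

69.4°C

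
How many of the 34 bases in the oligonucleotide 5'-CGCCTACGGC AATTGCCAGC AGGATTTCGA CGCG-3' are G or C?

21

Counting bases: C=11, A=7, T=6, G=10
Total G or C: 10 + 11 = 21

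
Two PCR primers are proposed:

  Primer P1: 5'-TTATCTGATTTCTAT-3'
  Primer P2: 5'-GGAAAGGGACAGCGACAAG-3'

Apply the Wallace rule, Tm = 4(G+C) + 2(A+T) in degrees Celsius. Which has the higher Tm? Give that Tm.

Primer P2, 60°C

Primer P1: A+T=12, G+C=3 → Tm = 2(12)+4(3) = 36°C
Primer P2: A+T=8, G+C=11 → Tm = 2(8)+4(11) = 60°C
36°C vs 60°C → primer P2 is higher.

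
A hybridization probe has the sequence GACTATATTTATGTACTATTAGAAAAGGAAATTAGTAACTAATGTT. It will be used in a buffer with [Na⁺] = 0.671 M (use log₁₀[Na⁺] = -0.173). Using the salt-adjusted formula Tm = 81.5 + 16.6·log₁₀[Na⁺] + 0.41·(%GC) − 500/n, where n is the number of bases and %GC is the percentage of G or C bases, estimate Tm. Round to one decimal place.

Length n = 46. Counting bases: A=19, T=17, G=7, C=3
G+C = 10, so %GC = 10/46 × 100 = 21.739%
Salt term: 16.6 × (-0.173) = -2.872
GC term: 0.41 × 21.739 = 8.913; length term: −500/46 = −10.87
Tm = 81.5 + (-2.872) + 8.913 − 10.87 = 76.671 → 76.7°C

76.7°C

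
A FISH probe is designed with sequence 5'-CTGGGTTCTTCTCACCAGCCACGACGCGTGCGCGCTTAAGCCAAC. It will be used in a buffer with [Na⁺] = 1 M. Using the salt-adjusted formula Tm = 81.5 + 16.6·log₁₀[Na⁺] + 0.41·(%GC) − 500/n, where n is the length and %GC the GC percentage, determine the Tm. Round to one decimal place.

95.9°C

Length n = 45. Base counts: G=11, T=9, C=17, A=8
G+C = 28, so %GC = 28/45 × 100 = 62.222%
Salt term: 16.6 × (0) = 0
GC term: 0.41 × 62.222 = 25.511; length term: −500/45 = −11.111
Tm = 81.5 + (0) + 25.511 − 11.111 = 95.9 → 95.9°C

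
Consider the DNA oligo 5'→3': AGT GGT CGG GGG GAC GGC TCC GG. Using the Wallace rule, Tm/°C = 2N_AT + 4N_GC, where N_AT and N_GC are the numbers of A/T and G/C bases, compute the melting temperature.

82°C

Base counts: A=2, T=3, G=13, C=5
AT pairs contribute 5, GC pairs contribute 18.
Tm = 2×5 + 4×18 = 82°C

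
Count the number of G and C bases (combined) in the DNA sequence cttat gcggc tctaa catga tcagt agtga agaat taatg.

Scanning the sequence gives A=13, G=9, T=12, C=6.
G+C = 9 + 6 = 15

15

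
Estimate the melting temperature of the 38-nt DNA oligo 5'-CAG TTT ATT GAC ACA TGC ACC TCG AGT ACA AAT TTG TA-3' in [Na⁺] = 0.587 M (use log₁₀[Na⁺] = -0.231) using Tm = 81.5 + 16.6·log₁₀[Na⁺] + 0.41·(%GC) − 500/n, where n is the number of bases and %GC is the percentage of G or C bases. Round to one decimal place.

79.6°C

Length n = 38. Base counts: C=8, A=12, G=6, T=12
G+C = 14, so %GC = 14/38 × 100 = 36.842%
Salt term: 16.6 × (-0.231) = -3.835
GC term: 0.41 × 36.842 = 15.105; length term: −500/38 = −13.158
Tm = 81.5 + (-3.835) + 15.105 − 13.158 = 79.612 → 79.6°C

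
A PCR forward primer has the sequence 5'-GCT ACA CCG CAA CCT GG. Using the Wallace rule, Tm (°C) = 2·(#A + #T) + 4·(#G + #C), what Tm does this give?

Counting bases: G=4, T=2, C=7, A=4
So N_AT = 6 and N_GC = 11.
Tm = 2(6) + 4(11) = 12 + 44 = 56°C

56°C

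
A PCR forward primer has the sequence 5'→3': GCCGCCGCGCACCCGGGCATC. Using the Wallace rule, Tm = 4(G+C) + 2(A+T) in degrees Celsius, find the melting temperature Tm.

Counting bases: G=7, C=11, A=2, T=1
AT pairs contribute 3, GC pairs contribute 18.
Tm = 2×3 + 4×18 = 78°C

78°C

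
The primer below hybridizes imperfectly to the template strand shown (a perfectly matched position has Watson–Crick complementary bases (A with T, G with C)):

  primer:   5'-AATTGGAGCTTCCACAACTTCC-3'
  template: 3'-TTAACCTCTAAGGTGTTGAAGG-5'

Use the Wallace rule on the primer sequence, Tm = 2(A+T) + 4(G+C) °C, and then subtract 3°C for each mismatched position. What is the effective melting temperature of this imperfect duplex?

Primer base counts: A=6, T=6, G=3, C=7 → A+T=12, G+C=10
Perfect-match Tm = 2(12) + 4(10) = 24 + 40 = 64°C
Mismatches (positions where the bases are not complementary): 1 (at position 9)
Effective Tm = 64 − 1×3 = 64 − 3 = 61°C

61°C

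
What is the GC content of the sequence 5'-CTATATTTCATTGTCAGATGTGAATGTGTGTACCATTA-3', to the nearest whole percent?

32%

Base counts: G=7, C=5, A=10, T=16
G+C = 7 + 5 = 12 out of 38 bases
%GC = 12/38 × 100 = 31.58% ≈ 32%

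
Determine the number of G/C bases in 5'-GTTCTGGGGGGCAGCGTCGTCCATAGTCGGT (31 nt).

20

Base counts: A=3, C=7, T=8, G=13
G+C = 13 + 7 = 20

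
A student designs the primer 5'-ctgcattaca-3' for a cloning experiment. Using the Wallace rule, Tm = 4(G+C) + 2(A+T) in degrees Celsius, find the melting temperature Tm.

Base counts: C=3, G=1, T=3, A=3
A+T = 6, G+C = 4
Tm = 2×6 + 4×4 = 28°C

28°C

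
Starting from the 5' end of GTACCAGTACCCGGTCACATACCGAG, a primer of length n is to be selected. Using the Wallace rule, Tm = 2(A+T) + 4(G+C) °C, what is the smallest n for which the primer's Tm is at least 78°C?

n = 25

First 24 bases: GTACCAGTACCCGGTCACATACCG → Tm = 76°C (< 78°C)
First 25 bases: GTACCAGTACCCGGTCACATACCGA → Tm = 78°C (≥ 78°C)
Since every base adds ≥2°C, Tm only increases with n, so the threshold is first crossed at n = 25.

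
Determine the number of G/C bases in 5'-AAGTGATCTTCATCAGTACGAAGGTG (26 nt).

11

Base counts: A=8, G=7, T=7, C=4
Total G or C: 7 + 4 = 11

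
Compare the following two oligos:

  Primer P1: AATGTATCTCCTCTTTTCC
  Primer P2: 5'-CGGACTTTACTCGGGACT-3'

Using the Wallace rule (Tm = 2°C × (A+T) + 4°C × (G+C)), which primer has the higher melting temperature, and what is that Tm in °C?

Primer P2, 56°C

Primer P1: A+T=12, G+C=7 → Tm = 2(12)+4(7) = 52°C
Primer P2: A+T=8, G+C=10 → Tm = 2(8)+4(10) = 56°C
52°C vs 56°C → primer P2 is higher.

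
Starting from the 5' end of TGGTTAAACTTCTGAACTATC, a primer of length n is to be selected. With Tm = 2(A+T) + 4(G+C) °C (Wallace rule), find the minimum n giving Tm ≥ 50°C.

First 18 bases: TGGTTAAACTTCTGAACT → Tm = 48°C (< 50°C)
First 19 bases: TGGTTAAACTTCTGAACTA → Tm = 50°C (≥ 50°C)
Each additional base adds 2°C (A/T) or 4°C (G/C), so Tm is non-decreasing in n; n = 19 is the first length to reach 50°C.

n = 19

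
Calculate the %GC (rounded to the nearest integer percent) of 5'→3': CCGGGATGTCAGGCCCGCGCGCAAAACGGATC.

Scanning the sequence gives T=3, G=11, A=7, C=11.
G+C = 11 + 11 = 22 out of 32 bases
%GC = 22/32 × 100 = 68.75% ≈ 69%

69%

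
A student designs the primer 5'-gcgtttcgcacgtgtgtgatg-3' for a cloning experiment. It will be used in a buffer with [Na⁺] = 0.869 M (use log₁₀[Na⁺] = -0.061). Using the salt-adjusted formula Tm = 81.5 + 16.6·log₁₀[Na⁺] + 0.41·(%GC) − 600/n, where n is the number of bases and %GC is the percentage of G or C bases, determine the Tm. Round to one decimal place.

75.3°C

Length n = 21. Base counts: A=2, G=8, T=7, C=4
G+C = 12, so %GC = 12/21 × 100 = 57.143%
Salt term: 16.6 × (-0.061) = -1.013
GC term: 0.41 × 57.143 = 23.429; length term: −600/21 = −28.571
Tm = 81.5 + (-1.013) + 23.429 − 28.571 = 75.345 → 75.3°C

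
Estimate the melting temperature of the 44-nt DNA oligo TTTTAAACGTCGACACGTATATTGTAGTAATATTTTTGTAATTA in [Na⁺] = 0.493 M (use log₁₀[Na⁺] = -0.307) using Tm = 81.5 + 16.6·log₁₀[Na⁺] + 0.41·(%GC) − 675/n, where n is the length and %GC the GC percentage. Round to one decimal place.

70.4°C

Length n = 44. Base counts: T=20, A=14, G=6, C=4
G+C = 10, so %GC = 10/44 × 100 = 22.727%
Salt term: 16.6 × (-0.307) = -5.096
GC term: 0.41 × 22.727 = 9.318; length term: −675/44 = −15.341
Tm = 81.5 + (-5.096) + 9.318 − 15.341 = 70.381 → 70.4°C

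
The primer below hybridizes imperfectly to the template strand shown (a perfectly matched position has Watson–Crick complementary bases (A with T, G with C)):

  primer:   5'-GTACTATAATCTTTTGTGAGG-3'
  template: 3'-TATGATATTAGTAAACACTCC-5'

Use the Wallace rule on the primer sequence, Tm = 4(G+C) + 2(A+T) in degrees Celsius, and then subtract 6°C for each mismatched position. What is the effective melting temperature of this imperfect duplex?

44°C

Primer base counts: A=5, T=9, G=5, C=2 → A+T=14, G+C=7
Perfect-match Tm = 2(14) + 4(7) = 28 + 28 = 56°C
Mismatches (positions where the bases are not complementary): 2 (at positions 1, 12)
Effective Tm = 56 − 2×6 = 56 − 12 = 44°C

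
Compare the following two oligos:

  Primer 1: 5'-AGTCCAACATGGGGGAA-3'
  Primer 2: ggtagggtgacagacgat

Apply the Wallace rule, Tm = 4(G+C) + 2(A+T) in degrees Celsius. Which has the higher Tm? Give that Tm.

Primer 2, 56°C

Primer 1: A+T=8, G+C=9 → Tm = 2(8)+4(9) = 52°C
Primer 2: A+T=8, G+C=10 → Tm = 2(8)+4(10) = 56°C
52°C vs 56°C → primer 2 is higher.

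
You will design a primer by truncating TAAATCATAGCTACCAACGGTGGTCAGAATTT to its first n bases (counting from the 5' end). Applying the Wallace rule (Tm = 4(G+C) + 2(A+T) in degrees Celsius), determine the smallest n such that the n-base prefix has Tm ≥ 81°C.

First 28 bases: TAAATCATAGCTACCAACGGTGGTCAGA → Tm = 80°C (< 81°C)
First 29 bases: TAAATCATAGCTACCAACGGTGGTCAGAA → Tm = 82°C (≥ 81°C)
Since every base adds ≥2°C, Tm only increases with n, so the threshold is first crossed at n = 29.

n = 29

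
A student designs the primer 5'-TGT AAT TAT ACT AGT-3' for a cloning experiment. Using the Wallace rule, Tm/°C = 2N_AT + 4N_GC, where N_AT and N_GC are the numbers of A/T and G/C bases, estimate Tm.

Scanning the sequence gives C=1, T=7, G=2, A=5.
AT pairs contribute 12, GC pairs contribute 3.
Tm = 2×12 + 4×3 = 36°C

36°C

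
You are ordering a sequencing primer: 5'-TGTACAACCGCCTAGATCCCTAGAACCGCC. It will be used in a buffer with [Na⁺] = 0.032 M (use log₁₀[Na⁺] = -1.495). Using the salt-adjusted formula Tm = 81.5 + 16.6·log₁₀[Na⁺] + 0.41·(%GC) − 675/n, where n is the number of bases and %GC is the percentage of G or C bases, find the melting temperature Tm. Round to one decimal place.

Length n = 30. A=8, T=5, G=5, C=12
G+C = 17, so %GC = 17/30 × 100 = 56.667%
Salt term: 16.6 × (-1.495) = -24.817
GC term: 0.41 × 56.667 = 23.233; length term: −675/30 = −22.5
Tm = 81.5 + (-24.817) + 23.233 − 22.5 = 57.416 → 57.4°C

57.4°C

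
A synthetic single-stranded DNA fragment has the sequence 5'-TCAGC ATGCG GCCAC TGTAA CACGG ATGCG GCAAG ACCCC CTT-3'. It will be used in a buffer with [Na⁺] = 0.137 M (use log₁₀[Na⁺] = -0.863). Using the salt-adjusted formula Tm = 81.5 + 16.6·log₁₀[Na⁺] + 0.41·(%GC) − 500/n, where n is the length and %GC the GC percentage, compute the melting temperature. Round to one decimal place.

Length n = 43. Base counts: A=10, T=7, G=11, C=15
G+C = 26, so %GC = 26/43 × 100 = 60.465%
Salt term: 16.6 × (-0.863) = -14.326
GC term: 0.41 × 60.465 = 24.791; length term: −500/43 = −11.628
Tm = 81.5 + (-14.326) + 24.791 − 11.628 = 80.337 → 80.3°C

80.3°C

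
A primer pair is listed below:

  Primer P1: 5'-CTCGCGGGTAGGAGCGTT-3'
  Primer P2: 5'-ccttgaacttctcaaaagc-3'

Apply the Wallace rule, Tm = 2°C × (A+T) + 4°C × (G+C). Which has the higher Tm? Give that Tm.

Primer P1: A+T=6, G+C=12 → Tm = 2(6)+4(12) = 60°C
Primer P2: A+T=11, G+C=8 → Tm = 2(11)+4(8) = 54°C
60°C vs 54°C → primer P1 is higher.

Primer P1, 60°C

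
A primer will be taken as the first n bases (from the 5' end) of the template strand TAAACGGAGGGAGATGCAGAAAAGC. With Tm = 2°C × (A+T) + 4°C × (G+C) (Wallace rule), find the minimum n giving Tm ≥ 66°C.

n = 23

First 22 bases: TAAACGGAGGGAGATGCAGAAA → Tm = 64°C (< 66°C)
First 23 bases: TAAACGGAGGGAGATGCAGAAAA → Tm = 66°C (≥ 66°C)
Each additional base adds 2°C (A/T) or 4°C (G/C), so Tm is non-decreasing in n; n = 23 is the first length to reach 66°C.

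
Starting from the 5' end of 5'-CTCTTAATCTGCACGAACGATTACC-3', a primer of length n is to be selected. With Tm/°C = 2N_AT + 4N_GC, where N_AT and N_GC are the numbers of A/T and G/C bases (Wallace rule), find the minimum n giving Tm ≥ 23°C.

First 8 bases: CTCTTAAT → Tm = 20°C (< 23°C)
First 9 bases: CTCTTAATC → Tm = 24°C (≥ 23°C)
Since every base adds ≥2°C, Tm only increases with n, so the threshold is first crossed at n = 9.

n = 9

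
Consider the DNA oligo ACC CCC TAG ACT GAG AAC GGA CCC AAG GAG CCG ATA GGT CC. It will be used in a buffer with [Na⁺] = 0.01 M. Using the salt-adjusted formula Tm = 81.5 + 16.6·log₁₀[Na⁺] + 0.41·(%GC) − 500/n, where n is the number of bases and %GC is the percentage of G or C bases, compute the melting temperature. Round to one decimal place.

Length n = 41. Scanning the sequence gives A=12, C=14, G=11, T=4.
G+C = 25, so %GC = 25/41 × 100 = 60.976%
Salt term: 16.6 × (-2) = -33.2
GC term: 0.41 × 60.976 = 25; length term: −500/41 = −12.195
Tm = 81.5 + (-33.2) + 25 − 12.195 = 61.105 → 61.1°C

61.1°C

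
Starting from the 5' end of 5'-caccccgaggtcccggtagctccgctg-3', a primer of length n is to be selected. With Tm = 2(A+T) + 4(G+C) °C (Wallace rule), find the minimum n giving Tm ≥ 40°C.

First 11 bases: CACCCCGAGGT → Tm = 38°C (< 40°C)
First 12 bases: CACCCCGAGGTC → Tm = 42°C (≥ 40°C)
Since every base adds ≥2°C, Tm only increases with n, so the threshold is first crossed at n = 12.

n = 12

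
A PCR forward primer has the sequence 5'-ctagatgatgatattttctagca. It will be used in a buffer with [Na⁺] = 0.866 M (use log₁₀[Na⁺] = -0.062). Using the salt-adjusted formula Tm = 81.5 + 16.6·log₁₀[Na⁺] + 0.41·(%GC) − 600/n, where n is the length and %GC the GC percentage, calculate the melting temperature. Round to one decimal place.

66.9°C

Length n = 23. C=3, G=4, A=7, T=9
G+C = 7, so %GC = 7/23 × 100 = 30.435%
Salt term: 16.6 × (-0.062) = -1.029
GC term: 0.41 × 30.435 = 12.478; length term: −600/23 = −26.087
Tm = 81.5 + (-1.029) + 12.478 − 26.087 = 66.862 → 66.9°C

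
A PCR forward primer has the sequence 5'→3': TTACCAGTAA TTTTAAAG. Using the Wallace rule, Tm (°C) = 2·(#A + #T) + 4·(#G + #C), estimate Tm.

44°C

C=2, T=7, A=7, G=2
A+T = 14, G+C = 4
Tm = 2(14) + 4(4) = 28 + 16 = 44°C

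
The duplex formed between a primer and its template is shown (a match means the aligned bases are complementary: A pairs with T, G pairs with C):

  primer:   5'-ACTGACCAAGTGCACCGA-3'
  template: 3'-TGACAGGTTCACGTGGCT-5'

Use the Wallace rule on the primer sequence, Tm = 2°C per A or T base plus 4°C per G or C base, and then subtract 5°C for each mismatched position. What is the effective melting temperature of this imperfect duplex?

Primer base counts: A=6, T=2, G=4, C=6 → A+T=8, G+C=10
Perfect-match Tm = 2(8) + 4(10) = 16 + 40 = 56°C
Mismatches (positions where the bases are not complementary): 1 (at position 5)
Effective Tm = 56 − 1×5 = 56 − 5 = 51°C

51°C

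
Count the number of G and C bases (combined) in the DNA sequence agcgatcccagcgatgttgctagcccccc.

Counting bases: T=5, A=5, C=12, G=7
G+C = 7 + 12 = 19

19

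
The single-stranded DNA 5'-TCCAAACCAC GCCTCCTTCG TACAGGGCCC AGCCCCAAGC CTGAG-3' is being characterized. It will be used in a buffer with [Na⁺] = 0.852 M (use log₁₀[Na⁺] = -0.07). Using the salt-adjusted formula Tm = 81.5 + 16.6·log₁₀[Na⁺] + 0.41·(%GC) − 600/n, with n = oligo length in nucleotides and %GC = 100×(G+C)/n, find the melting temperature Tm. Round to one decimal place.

Length n = 45. Base counts: C=20, T=6, A=10, G=9
G+C = 29, so %GC = 29/45 × 100 = 64.444%
Salt term: 16.6 × (-0.07) = -1.162
GC term: 0.41 × 64.444 = 26.422; length term: −600/45 = −13.333
Tm = 81.5 + (-1.162) + 26.422 − 13.333 = 93.427 → 93.4°C

93.4°C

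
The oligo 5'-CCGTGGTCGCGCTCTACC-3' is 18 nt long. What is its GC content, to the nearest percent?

72%

G=5, C=8, A=1, T=4
G+C = 5 + 8 = 13 out of 18 bases
%GC = 13/18 × 100 = 72.22% ≈ 72%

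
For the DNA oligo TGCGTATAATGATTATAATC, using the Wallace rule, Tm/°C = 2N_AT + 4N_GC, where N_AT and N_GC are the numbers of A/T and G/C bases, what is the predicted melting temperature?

50°C

Counting bases: G=3, T=8, A=7, C=2
AT pairs contribute 15, GC pairs contribute 5.
Tm = 4·5 + 2·15 = 20 + 30 = 50°C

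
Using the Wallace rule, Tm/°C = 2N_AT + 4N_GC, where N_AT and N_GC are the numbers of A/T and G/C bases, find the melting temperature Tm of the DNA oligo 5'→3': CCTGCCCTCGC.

A=0, G=2, C=7, T=2
AT pairs contribute 2, GC pairs contribute 9.
Tm = 4·9 + 2·2 = 36 + 4 = 40°C

40°C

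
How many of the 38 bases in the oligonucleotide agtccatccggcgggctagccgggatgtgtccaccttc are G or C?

G=12, T=8, C=13, A=5
Total G or C: 12 + 13 = 25

25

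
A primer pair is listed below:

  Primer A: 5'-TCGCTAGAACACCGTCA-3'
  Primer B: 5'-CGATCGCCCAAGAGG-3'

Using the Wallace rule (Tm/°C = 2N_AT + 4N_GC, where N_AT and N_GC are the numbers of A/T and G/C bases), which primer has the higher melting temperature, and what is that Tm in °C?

Primer A, 52°C

Primer A: A+T=8, G+C=9 → Tm = 2(8)+4(9) = 52°C
Primer B: A+T=5, G+C=10 → Tm = 2(5)+4(10) = 50°C
52°C vs 50°C → primer A is higher.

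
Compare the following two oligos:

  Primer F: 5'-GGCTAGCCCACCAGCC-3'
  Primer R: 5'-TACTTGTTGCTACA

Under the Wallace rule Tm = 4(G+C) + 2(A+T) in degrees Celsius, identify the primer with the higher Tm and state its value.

Primer F, 56°C

Primer F: A+T=4, G+C=12 → Tm = 2(4)+4(12) = 56°C
Primer R: A+T=9, G+C=5 → Tm = 2(9)+4(5) = 38°C
56°C vs 38°C → primer F is higher.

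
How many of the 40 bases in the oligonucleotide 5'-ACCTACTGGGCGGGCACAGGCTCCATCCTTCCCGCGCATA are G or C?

Scanning the sequence gives G=10, T=7, C=16, A=7.
G+C = 10 + 16 = 26

26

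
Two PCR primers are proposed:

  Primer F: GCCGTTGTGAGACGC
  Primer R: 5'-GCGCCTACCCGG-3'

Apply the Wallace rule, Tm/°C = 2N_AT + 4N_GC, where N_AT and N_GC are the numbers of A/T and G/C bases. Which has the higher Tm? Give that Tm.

Primer F: A+T=5, G+C=10 → Tm = 2(5)+4(10) = 50°C
Primer R: A+T=2, G+C=10 → Tm = 2(2)+4(10) = 44°C
50°C vs 44°C → primer F is higher.

Primer F, 50°C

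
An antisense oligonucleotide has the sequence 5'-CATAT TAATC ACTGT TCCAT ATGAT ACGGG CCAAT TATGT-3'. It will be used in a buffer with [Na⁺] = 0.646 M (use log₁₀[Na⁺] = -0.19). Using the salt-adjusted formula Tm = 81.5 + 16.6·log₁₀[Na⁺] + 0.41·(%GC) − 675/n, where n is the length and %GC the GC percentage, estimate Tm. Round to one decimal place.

75.8°C

Length n = 40. Counting bases: G=6, C=8, T=14, A=12
G+C = 14, so %GC = 14/40 × 100 = 35%
Salt term: 16.6 × (-0.19) = -3.154
GC term: 0.41 × 35 = 14.35; length term: −675/40 = −16.875
Tm = 81.5 + (-3.154) + 14.35 − 16.875 = 75.821 → 75.8°C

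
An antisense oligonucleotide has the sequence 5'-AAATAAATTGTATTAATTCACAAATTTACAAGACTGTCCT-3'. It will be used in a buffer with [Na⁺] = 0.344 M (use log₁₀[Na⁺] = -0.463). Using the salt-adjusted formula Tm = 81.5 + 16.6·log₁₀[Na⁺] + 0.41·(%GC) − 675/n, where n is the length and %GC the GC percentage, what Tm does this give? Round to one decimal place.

66.2°C

Length n = 40. Counting bases: C=6, A=17, T=14, G=3
G+C = 9, so %GC = 9/40 × 100 = 22.5%
Salt term: 16.6 × (-0.463) = -7.686
GC term: 0.41 × 22.5 = 9.225; length term: −675/40 = −16.875
Tm = 81.5 + (-7.686) + 9.225 − 16.875 = 66.164 → 66.2°C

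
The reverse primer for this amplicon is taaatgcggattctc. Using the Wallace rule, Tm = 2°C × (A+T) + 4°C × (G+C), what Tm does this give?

42°C

A=4, T=5, C=3, G=3
A+T = 9, G+C = 6
Tm = 2×9 + 4×6 = 42°C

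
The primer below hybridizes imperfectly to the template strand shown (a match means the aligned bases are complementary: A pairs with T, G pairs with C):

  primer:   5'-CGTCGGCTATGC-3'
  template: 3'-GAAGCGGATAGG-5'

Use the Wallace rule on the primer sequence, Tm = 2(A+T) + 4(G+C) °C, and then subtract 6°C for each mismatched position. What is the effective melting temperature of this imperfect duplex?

22°C

Primer base counts: A=1, T=3, G=4, C=4 → A+T=4, G+C=8
Perfect-match Tm = 2(4) + 4(8) = 8 + 32 = 40°C
Mismatches (positions where the bases are not complementary): 3 (at positions 2, 6, 11)
Effective Tm = 40 − 3×6 = 40 − 18 = 22°C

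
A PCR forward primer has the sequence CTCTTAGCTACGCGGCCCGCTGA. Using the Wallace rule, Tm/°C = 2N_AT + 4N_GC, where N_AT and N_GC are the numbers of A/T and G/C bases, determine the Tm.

76°C

A=3, G=6, T=5, C=9
AT pairs contribute 8, GC pairs contribute 15.
Tm = 4·15 + 2·8 = 60 + 16 = 76°C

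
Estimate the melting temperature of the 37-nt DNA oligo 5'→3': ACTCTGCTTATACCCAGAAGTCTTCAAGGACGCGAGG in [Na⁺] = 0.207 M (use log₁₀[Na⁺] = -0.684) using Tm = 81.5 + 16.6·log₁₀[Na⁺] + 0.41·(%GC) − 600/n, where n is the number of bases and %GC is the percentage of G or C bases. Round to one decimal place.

Length n = 37. Counting bases: A=10, G=9, T=8, C=10
G+C = 19, so %GC = 19/37 × 100 = 51.351%
Salt term: 16.6 × (-0.684) = -11.354
GC term: 0.41 × 51.351 = 21.054; length term: −600/37 = −16.216
Tm = 81.5 + (-11.354) + 21.054 − 16.216 = 74.984 → 75.0°C

75.0°C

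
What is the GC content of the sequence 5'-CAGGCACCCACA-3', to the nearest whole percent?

Counting bases: A=4, G=2, T=0, C=6
G+C = 2 + 6 = 8 out of 12 bases
%GC = 8/12 × 100 = 66.67% ≈ 67%

67%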